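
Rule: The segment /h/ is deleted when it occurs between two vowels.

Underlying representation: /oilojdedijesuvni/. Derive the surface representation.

oilojdedijesuvni

No segment of /oilojdedijesuvni/ meets the structural description of the rule, so the form surfaces unchanged.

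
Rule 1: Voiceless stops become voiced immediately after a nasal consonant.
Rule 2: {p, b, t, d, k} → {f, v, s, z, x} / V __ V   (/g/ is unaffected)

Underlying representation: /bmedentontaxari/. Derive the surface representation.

Rule 1 (post-nasal voicing): /t/ is a voiceless stop immediately after the nasal /n/, so it voices to [d]. /t/ is a voiceless stop immediately after the nasal /n/, so it voices to [d]. /bmedentontaxari/ → bmedendondaxari.
Rule 2 (intervocalic spirantization): /d/ is a stop between vowels /e/ and /e/, so it spirantizes to the fricative [z]. /bmedendondaxari/ → bmezendondaxari.

bmezendondaxari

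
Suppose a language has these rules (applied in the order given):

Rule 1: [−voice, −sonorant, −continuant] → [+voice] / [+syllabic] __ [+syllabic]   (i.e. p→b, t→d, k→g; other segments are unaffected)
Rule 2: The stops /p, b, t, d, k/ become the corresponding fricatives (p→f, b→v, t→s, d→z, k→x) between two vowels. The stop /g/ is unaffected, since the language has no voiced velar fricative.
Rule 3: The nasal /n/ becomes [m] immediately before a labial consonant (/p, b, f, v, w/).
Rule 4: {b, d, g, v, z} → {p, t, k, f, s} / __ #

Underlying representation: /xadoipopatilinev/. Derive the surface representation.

Rule 1 (intervocalic voicing): /p/ is a voiceless stop between vowels /i/ and /o/, so it voices to [b]. /p/ is a voiceless stop between vowels /o/ and /a/, so it voices to [b]. /t/ is a voiceless stop between vowels /a/ and /i/, so it voices to [d]. /xadoipopatilinev/ → xadoibobadilinev.
Rule 2 (intervocalic spirantization): /d/ is a stop between vowels /a/ and /o/, so it spirantizes to the fricative [z]. /b/ is a stop between vowels /i/ and /o/, so it spirantizes to the fricative [v]. /b/ is a stop between vowels /o/ and /a/, so it spirantizes to the fricative [v]. /d/ is a stop between vowels /a/ and /i/, so it spirantizes to the fricative [z]. /xadoibobadilinev/ → xazoivovazilinev.
Rule 3 (nasal place assimilation): no segment meets the environment; /xazoivovazilinev/ is unchanged.
Rule 4 (final devoicing): /v/ is a voiced obstruent in word-final position, so it devoices to [f]. /xazoivovazilinev/ → xazoivovazilinef.

xazoivovazilinef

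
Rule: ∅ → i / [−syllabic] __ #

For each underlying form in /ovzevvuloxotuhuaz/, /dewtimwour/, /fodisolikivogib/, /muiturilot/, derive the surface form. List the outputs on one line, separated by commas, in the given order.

/ovzevvuloxotuhuaz/: the form ends in the consonant /z/, so [i] is inserted word-finally. → [ovzevvuloxotuhuazi].
/dewtimwour/: the form ends in the consonant /r/, so [i] is inserted word-finally. → [dewtimwouri].
/fodisolikivogib/: the form ends in the consonant /b/, so [i] is inserted word-finally. → [fodisolikivogibi].
/muiturilot/: the form ends in the consonant /t/, so [i] is inserted word-finally. → [muituriloti].

ovzevvuloxotuhuazi, dewtimwouri, fodisolikivogibi, muituriloti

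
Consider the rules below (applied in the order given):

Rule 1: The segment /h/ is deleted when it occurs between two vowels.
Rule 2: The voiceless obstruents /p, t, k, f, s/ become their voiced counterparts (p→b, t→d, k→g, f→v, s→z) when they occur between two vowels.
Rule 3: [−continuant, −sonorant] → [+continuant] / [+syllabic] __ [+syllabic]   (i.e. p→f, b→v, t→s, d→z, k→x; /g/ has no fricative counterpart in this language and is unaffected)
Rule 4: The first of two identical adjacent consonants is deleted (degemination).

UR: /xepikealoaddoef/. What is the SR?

xevigealoadoef

Rule 1 (intervocalic h-deletion): no segment meets the environment; /xepikealoaddoef/ is unchanged.
Rule 2 (intervocalic voicing): /p/ is a voiceless obstruent between vowels /e/ and /i/, so it voices to [b]. /k/ is a voiceless obstruent between vowels /i/ and /e/, so it voices to [g]. /xepikealoaddoef/ → xebigealoaddoef.
Rule 3 (intervocalic spirantization): /b/ is a stop between vowels /e/ and /i/, so it spirantizes to the fricative [v]. /xebigealoaddoef/ → xevigealoaddoef.
Rule 4 (degemination): /dd/ is a geminate; the first /d/ deletes. /xevigealoaddoef/ → xevigealoadoef.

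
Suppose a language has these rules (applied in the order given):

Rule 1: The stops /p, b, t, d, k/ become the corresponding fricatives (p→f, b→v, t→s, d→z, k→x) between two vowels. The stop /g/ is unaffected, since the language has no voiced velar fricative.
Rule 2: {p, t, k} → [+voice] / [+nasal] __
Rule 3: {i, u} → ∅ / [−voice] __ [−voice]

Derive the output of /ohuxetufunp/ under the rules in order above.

ohxesfunb

Rule 1 (intervocalic spirantization): /t/ is a stop between vowels /e/ and /u/, so it spirantizes to the fricative [s]. /ohuxetufunp/ → ohuxesufunp.
Rule 2 (post-nasal voicing): /p/ is a voiceless stop immediately after the nasal /n/, so it voices to [b]. /ohuxesufunp/ → ohuxesufunb.
Rule 3 (high vowel syncope): /u/ is a high vowel flanked by voiceless consonants /h/ and /x/, so it deletes. /u/ is a high vowel flanked by voiceless consonants /s/ and /f/, so it deletes. /ohuxesufunb/ → ohxesfunb.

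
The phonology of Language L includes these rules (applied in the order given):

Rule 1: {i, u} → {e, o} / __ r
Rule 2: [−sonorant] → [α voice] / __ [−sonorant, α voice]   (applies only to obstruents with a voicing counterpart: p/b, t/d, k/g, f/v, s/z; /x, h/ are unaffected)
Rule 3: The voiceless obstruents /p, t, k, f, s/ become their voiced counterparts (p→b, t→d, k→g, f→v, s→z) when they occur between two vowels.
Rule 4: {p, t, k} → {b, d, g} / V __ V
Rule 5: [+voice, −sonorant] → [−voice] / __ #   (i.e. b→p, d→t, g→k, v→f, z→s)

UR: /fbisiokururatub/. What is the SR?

Rule 1 (pre-rhotic lowering): /u/ is a high vowel immediately before /r/, so it lowers to [o]. /u/ is a high vowel immediately before /r/, so it lowers to [o]. /fbisiokururatub/ → fbisiokororatub.
Rule 2 (regressive voicing assimilation): /f/ precedes the voiced obstruent /b/, so it voices to [v] by assimilation. /fbisiokororatub/ → vbisiokororatub.
Rule 3 (intervocalic voicing): /s/ is a voiceless obstruent between vowels /i/ and /i/, so it voices to [z]. /k/ is a voiceless obstruent between vowels /o/ and /o/, so it voices to [g]. /t/ is a voiceless obstruent between vowels /a/ and /u/, so it voices to [d]. /vbisiokororatub/ → vbiziogororadub.
Rule 4 (intervocalic voicing): no segment meets the environment; /vbiziogororadub/ is unchanged.
Rule 5 (final devoicing): /b/ is a voiced obstruent in word-final position, so it devoices to [p]. /vbiziogororadub/ → vbiziogororadup.

vbiziogororadup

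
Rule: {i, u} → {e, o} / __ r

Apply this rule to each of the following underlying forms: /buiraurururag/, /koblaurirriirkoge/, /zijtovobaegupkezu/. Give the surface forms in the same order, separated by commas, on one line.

bueraorororag, koblaorerrierkoge, zijtovobaegupkezu

/buiraurururag/: /i/ is a high vowel immediately before /r/, so it lowers to [e]. /u/ is a high vowel immediately before /r/, so it lowers to [o]. /u/ is a high vowel immediately before /r/, so it lowers to [o]. /u/ is a high vowel immediately before /r/, so it lowers to [o]. → [bueraorororag].
/koblaurirriirkoge/: /u/ is a high vowel immediately before /r/, so it lowers to [o]. /i/ is a high vowel immediately before /r/, so it lowers to [e]. /i/ is a high vowel immediately before /r/, so it lowers to [e]. → [koblaorerrierkoge].
/zijtovobaegupkezu/: the rule's environment is not met; surfaces unchanged as [zijtovobaegupkezu].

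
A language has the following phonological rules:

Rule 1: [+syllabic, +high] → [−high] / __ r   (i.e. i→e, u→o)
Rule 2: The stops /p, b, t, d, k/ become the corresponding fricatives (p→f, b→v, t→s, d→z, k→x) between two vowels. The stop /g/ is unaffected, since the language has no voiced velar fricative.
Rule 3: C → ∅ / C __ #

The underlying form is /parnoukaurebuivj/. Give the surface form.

Rule 1 (pre-rhotic lowering): /u/ is a high vowel immediately before /r/, so it lowers to [o]. /parnoukaurebuivj/ → parnoukaorebuivj.
Rule 2 (intervocalic spirantization): /k/ is a stop between vowels /u/ and /a/, so it spirantizes to the fricative [x]. /b/ is a stop between vowels /e/ and /u/, so it spirantizes to the fricative [v]. /parnoukaorebuivj/ → parnouxaorevuivj.
Rule 3 (final cluster simplification): /j/ is the second consonant of a word-final cluster /vj/, so it deletes. /parnouxaorevuivj/ → parnouxaorevuiv.

parnouxaorevuiv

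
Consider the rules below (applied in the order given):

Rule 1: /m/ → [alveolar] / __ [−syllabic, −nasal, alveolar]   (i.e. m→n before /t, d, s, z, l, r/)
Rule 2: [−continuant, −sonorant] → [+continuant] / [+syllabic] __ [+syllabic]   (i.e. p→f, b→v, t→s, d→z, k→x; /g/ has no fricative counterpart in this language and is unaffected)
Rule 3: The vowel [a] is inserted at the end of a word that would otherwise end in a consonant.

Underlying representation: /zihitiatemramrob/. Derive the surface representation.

zihisiasenranroba

Rule 1 (nasal place assimilation): /m/ precedes the alveolar consonant /r/, so it assimilates in place to [n]. /m/ precedes the alveolar consonant /r/, so it assimilates in place to [n]. /zihitiatemramrob/ → zihitiatenranrob.
Rule 2 (intervocalic spirantization): /t/ is a stop between vowels /i/ and /i/, so it spirantizes to the fricative [s]. /t/ is a stop between vowels /a/ and /e/, so it spirantizes to the fricative [s]. /zihitiatenranrob/ → zihisiasenranrob.
Rule 3 (final a-epenthesis): the form ends in the consonant /b/, so [a] is inserted word-finally. /zihisiasenranrob/ → zihisiasenranroba.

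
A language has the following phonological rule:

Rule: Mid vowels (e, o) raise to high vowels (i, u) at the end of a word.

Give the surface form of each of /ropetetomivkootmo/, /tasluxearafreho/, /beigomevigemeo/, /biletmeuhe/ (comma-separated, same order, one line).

ropetetomivkootmu, tasluxearafrehu, beigomevigemeu, biletmeuhi

/ropetetomivkootmo/: /o/ is a mid vowel in word-final position, so it raises to [u]. → [ropetetomivkootmu].
/tasluxearafreho/: /o/ is a mid vowel in word-final position, so it raises to [u]. → [tasluxearafrehu].
/beigomevigemeo/: /o/ is a mid vowel in word-final position, so it raises to [u]. → [beigomevigemeu].
/biletmeuhe/: /e/ is a mid vowel in word-final position, so it raises to [i]. → [biletmeuhi].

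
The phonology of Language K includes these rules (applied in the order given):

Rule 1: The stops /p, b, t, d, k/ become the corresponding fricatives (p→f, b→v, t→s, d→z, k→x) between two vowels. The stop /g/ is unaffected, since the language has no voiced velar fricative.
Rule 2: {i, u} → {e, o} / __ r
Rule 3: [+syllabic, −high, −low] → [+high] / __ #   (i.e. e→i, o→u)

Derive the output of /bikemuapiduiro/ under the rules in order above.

bixemuafizueru

Rule 1 (intervocalic spirantization): /k/ is a stop between vowels /i/ and /e/, so it spirantizes to the fricative [x]. /p/ is a stop between vowels /a/ and /i/, so it spirantizes to the fricative [f]. /d/ is a stop between vowels /i/ and /u/, so it spirantizes to the fricative [z]. /bikemuapiduiro/ → bixemuafizuiro.
Rule 2 (pre-rhotic lowering): /i/ is a high vowel immediately before /r/, so it lowers to [e]. /bixemuafizuiro/ → bixemuafizuero.
Rule 3 (final vowel raising): /o/ is a mid vowel in word-final position, so it raises to [u]. /bixemuafizuero/ → bixemuafizueru.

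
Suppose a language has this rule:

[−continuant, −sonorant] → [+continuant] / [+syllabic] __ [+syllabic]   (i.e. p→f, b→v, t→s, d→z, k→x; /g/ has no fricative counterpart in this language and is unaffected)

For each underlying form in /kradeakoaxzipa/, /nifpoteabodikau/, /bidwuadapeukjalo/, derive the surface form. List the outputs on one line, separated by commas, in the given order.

/kradeakoaxzipa/: /d/ is a stop between vowels /a/ and /e/, so it spirantizes to the fricative [z]. /k/ is a stop between vowels /a/ and /o/, so it spirantizes to the fricative [x]. /p/ is a stop between vowels /i/ and /a/, so it spirantizes to the fricative [f]. → [krazeaxoaxzifa].
/nifpoteabodikau/: /t/ is a stop between vowels /o/ and /e/, so it spirantizes to the fricative [s]. /b/ is a stop between vowels /a/ and /o/, so it spirantizes to the fricative [v]. /d/ is a stop between vowels /o/ and /i/, so it spirantizes to the fricative [z]. /k/ is a stop between vowels /i/ and /a/, so it spirantizes to the fricative [x]. → [nifposeavozixau].
/bidwuadapeukjalo/: /d/ is a stop between vowels /a/ and /a/, so it spirantizes to the fricative [z]. /p/ is a stop between vowels /a/ and /e/, so it spirantizes to the fricative [f]. → [bidwuazafeukjalo].

krazeaxoaxzifa, nifposeavozixau, bidwuazafeukjalo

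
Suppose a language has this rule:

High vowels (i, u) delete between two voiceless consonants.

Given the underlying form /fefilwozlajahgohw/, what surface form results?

No segment of /fefilwozlajahgohw/ meets the structural description of the rule, so the form surfaces unchanged.

fefilwozlajahgohw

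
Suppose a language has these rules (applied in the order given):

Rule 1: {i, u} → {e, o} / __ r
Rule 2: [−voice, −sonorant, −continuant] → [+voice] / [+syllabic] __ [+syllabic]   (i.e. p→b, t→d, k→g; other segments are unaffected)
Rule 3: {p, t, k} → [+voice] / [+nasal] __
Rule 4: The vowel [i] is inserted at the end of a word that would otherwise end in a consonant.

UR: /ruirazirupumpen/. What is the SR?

ruerazerubumbeni

Rule 1 (pre-rhotic lowering): /i/ is a high vowel immediately before /r/, so it lowers to [e]. /i/ is a high vowel immediately before /r/, so it lowers to [e]. /ruirazirupumpen/ → ruerazerupumpen.
Rule 2 (intervocalic voicing): /p/ is a voiceless stop between vowels /u/ and /u/, so it voices to [b]. /ruerazerupumpen/ → ruerazerubumpen.
Rule 3 (post-nasal voicing): /p/ is a voiceless stop immediately after the nasal /m/, so it voices to [b]. /ruerazerubumpen/ → ruerazerubumben.
Rule 4 (final i-epenthesis): the form ends in the consonant /n/, so [i] is inserted word-finally. /ruerazerubumben/ → ruerazerubumbeni.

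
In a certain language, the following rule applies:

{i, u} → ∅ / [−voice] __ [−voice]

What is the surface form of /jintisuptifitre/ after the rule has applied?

jintsptftre

/i/ is a high vowel flanked by voiceless consonants /t/ and /s/, so it deletes.
/u/ is a high vowel flanked by voiceless consonants /s/ and /p/, so it deletes.
/i/ is a high vowel flanked by voiceless consonants /t/ and /f/, so it deletes.
/i/ is a high vowel flanked by voiceless consonants /f/ and /t/, so it deletes.
The other instance of /i/ does not occur in the required environment and remains unchanged.
Surface form: [jintsptftre].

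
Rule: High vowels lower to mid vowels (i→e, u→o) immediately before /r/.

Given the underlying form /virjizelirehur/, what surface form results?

Scanning /virjizelirehur/: /i/ is a high vowel immediately before /r/, so it lowers to [e]; /i/ at position 5 is not in the conditioning environment; /i/ is a high vowel immediately before /r/, so it lowers to [e]; /u/ is a high vowel immediately before /r/, so it lowers to [o].
Result: [verjizelerehor].

verjizelerehor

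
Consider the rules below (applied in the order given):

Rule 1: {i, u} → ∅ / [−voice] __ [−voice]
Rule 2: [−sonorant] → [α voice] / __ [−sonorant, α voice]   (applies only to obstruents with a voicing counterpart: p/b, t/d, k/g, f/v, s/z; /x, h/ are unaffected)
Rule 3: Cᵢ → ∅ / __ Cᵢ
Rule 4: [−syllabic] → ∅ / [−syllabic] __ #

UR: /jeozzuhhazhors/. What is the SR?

Rule 1 (high vowel syncope): no segment meets the environment; /jeozzuhhazhors/ is unchanged.
Rule 2 (regressive voicing assimilation): /z/ precedes the voiceless obstruent /h/, so it devoices to [s] by assimilation. /jeozzuhhazhors/ → jeozzuhhashors.
Rule 3 (degemination): /zz/ is a geminate; the first /z/ deletes. /hh/ is a geminate; the first /h/ deletes. /jeozzuhhashors/ → jeozuhashors.
Rule 4 (final cluster simplification): /s/ is the second consonant of a word-final cluster /rs/, so it deletes. /jeozuhashors/ → jeozuhashor.

jeozuhashor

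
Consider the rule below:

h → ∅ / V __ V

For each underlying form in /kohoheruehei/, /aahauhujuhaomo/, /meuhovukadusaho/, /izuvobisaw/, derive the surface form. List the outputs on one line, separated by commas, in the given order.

/kohoheruehei/: /h/ occurs between vowels /o/ and /o/, so it deletes. /h/ occurs between vowels /o/ and /e/, so it deletes. /h/ occurs between vowels /e/ and /e/, so it deletes. → [kooerueei].
/aahauhujuhaomo/: /h/ occurs between vowels /a/ and /a/, so it deletes. /h/ occurs between vowels /u/ and /u/, so it deletes. /h/ occurs between vowels /u/ and /a/, so it deletes. → [aaauujuaomo].
/meuhovukadusaho/: /h/ occurs between vowels /u/ and /o/, so it deletes. /h/ occurs between vowels /a/ and /o/, so it deletes. → [meuovukadusao].
/izuvobisaw/: the rule's environment is not met; surfaces unchanged as [izuvobisaw].

kooerueei, aaauujuaomo, meuovukadusao, izuvobisaw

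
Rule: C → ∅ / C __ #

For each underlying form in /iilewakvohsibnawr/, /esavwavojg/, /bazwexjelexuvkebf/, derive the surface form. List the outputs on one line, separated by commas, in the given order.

iilewakvohsibnaw, esavwavoj, bazwexjelexuvkeb

/iilewakvohsibnawr/: /r/ is the second consonant of a word-final cluster /wr/, so it deletes. → [iilewakvohsibnaw].
/esavwavojg/: /g/ is the second consonant of a word-final cluster /jg/, so it deletes. → [esavwavoj].
/bazwexjelexuvkebf/: /f/ is the second consonant of a word-final cluster /bf/, so it deletes. → [bazwexjelexuvkeb].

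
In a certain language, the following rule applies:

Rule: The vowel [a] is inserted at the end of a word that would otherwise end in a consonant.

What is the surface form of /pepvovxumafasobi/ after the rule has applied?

pepvovxumafasobi

No segment of /pepvovxumafasobi/ meets the structural description of the rule, so the form surfaces unchanged.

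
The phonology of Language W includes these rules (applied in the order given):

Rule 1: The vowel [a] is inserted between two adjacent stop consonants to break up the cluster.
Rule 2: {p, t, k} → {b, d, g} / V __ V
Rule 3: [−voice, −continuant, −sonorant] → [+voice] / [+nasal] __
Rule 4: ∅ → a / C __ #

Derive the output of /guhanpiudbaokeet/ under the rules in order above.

Rule 1 (stop-cluster a-epenthesis): /d/ and /b/ form a stop–stop cluster, so [a] is inserted between them. /guhanpiudbaokeet/ → guhanpiudabaokeet.
Rule 2 (intervocalic voicing): /k/ is a voiceless stop between vowels /o/ and /e/, so it voices to [g]. /guhanpiudabaokeet/ → guhanpiudabaogeet.
Rule 3 (post-nasal voicing): /p/ is a voiceless stop immediately after the nasal /n/, so it voices to [b]. /guhanpiudabaogeet/ → guhanbiudabaogeet.
Rule 4 (final a-epenthesis): the form ends in the consonant /t/, so [a] is inserted word-finally. /guhanbiudabaogeet/ → guhanbiudabaogeeta.

guhanbiudabaogeeta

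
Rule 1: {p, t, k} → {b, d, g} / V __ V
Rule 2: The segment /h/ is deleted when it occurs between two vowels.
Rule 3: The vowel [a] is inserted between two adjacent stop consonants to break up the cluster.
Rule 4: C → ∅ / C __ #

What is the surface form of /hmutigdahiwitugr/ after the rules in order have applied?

hmudigadaiwidug

Rule 1 (intervocalic voicing): /t/ is a voiceless stop between vowels /u/ and /i/, so it voices to [d]. /t/ is a voiceless stop between vowels /i/ and /u/, so it voices to [d]. /hmutigdahiwitugr/ → hmudigdahiwidugr.
Rule 2 (intervocalic h-deletion): /h/ occurs between vowels /a/ and /i/, so it deletes. /hmudigdahiwidugr/ → hmudigdaiwidugr.
Rule 3 (stop-cluster a-epenthesis): /g/ and /d/ form a stop–stop cluster, so [a] is inserted between them. /hmudigdaiwidugr/ → hmudigadaiwidugr.
Rule 4 (final cluster simplification): /r/ is the second consonant of a word-final cluster /gr/, so it deletes. /hmudigadaiwidugr/ → hmudigadaiwidug.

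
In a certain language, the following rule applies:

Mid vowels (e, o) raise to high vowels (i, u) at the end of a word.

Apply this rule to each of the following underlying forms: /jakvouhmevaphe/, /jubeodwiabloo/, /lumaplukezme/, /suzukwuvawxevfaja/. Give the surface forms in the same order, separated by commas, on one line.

jakvouhmevaphi, jubeodwiablou, lumaplukezmi, suzukwuvawxevfaja

/jakvouhmevaphe/: /e/ is a mid vowel in word-final position, so it raises to [i]. → [jakvouhmevaphi].
/jubeodwiabloo/: /o/ is a mid vowel in word-final position, so it raises to [u]. → [jubeodwiablou].
/lumaplukezme/: /e/ is a mid vowel in word-final position, so it raises to [i]. → [lumaplukezmi].
/suzukwuvawxevfaja/: the rule's environment is not met; surfaces unchanged as [suzukwuvawxevfaja].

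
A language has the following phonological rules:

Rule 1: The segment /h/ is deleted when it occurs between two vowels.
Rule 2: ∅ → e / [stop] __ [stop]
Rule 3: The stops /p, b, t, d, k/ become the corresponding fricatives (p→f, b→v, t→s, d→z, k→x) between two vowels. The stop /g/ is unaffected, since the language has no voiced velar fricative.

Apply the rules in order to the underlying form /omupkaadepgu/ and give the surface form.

Rule 1 (intervocalic h-deletion): no segment meets the environment; /omupkaadepgu/ is unchanged.
Rule 2 (stop-cluster e-epenthesis): /p/ and /k/ form a stop–stop cluster, so [e] is inserted between them. /p/ and /g/ form a stop–stop cluster, so [e] is inserted between them. /omupkaadepgu/ → omupekaadepegu.
Rule 3 (intervocalic spirantization): /p/ is a stop between vowels /u/ and /e/, so it spirantizes to the fricative [f]. /k/ is a stop between vowels /e/ and /a/, so it spirantizes to the fricative [x]. /d/ is a stop between vowels /a/ and /e/, so it spirantizes to the fricative [z]. /p/ is a stop between vowels /e/ and /e/, so it spirantizes to the fricative [f]. /omupekaadepegu/ → omufexaazefegu.

omufexaazefegu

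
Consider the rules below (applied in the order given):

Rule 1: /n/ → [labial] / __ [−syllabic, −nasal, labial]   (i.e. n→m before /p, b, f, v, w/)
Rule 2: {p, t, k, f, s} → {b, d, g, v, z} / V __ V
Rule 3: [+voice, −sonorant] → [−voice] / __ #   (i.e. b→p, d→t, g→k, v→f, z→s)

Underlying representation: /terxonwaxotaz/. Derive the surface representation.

Rule 1 (nasal place assimilation): /n/ precedes the labial consonant /w/, so it assimilates in place to [m]. /terxonwaxotaz/ → terxomwaxotaz.
Rule 2 (intervocalic voicing): /t/ is a voiceless obstruent between vowels /o/ and /a/, so it voices to [d]. /terxomwaxotaz/ → terxomwaxodaz.
Rule 3 (final devoicing): /z/ is a voiced obstruent in word-final position, so it devoices to [s]. /terxomwaxodaz/ → terxomwaxodas.

terxomwaxodas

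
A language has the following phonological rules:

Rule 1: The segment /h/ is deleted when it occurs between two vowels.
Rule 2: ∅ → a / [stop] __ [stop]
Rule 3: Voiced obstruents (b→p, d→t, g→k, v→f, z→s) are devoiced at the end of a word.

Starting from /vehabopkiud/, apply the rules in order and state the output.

veabopakiut

Rule 1 (intervocalic h-deletion): /h/ occurs between vowels /e/ and /a/, so it deletes. /vehabopkiud/ → veabopkiud.
Rule 2 (stop-cluster a-epenthesis): /p/ and /k/ form a stop–stop cluster, so [a] is inserted between them. /veabopkiud/ → veabopakiud.
Rule 3 (final devoicing): /d/ is a voiced obstruent in word-final position, so it devoices to [t]. /veabopakiud/ → veabopakiut.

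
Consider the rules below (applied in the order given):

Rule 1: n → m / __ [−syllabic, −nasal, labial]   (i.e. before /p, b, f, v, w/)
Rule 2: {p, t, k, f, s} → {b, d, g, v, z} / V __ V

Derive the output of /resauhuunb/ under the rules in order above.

rezauhuumb

Rule 1 (nasal place assimilation): /n/ precedes the labial consonant /b/, so it assimilates in place to [m]. /resauhuunb/ → resauhuumb.
Rule 2 (intervocalic voicing): /s/ is a voiceless obstruent between vowels /e/ and /a/, so it voices to [z]. /resauhuumb/ → rezauhuumb.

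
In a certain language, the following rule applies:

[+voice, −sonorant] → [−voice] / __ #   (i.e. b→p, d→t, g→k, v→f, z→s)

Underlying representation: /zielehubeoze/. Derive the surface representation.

No segment of /zielehubeoze/ meets the structural description of the rule, so the form surfaces unchanged.

zielehubeoze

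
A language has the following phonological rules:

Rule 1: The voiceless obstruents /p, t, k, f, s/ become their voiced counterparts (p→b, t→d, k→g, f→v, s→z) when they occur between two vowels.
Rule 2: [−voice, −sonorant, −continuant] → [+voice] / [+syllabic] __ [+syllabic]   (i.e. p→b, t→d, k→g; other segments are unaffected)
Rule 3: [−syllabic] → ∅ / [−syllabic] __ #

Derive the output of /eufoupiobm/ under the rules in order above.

Rule 1 (intervocalic voicing): /f/ is a voiceless obstruent between vowels /u/ and /o/, so it voices to [v]. /p/ is a voiceless obstruent between vowels /u/ and /i/, so it voices to [b]. /eufoupiobm/ → euvoubiobm.
Rule 2 (intervocalic voicing): no segment meets the environment; /euvoubiobm/ is unchanged.
Rule 3 (final cluster simplification): /m/ is the second consonant of a word-final cluster /bm/, so it deletes. /euvoubiobm/ → euvoubiob.

euvoubiob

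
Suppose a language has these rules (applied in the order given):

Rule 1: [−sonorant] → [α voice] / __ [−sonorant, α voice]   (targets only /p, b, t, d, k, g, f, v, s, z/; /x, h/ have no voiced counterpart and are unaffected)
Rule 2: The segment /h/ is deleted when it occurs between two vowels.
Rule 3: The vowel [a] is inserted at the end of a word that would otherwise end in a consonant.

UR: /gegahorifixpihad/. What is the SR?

gegaorifixpiada

Rule 1 (regressive voicing assimilation): no segment meets the environment; /gegahorifixpihad/ is unchanged.
Rule 2 (intervocalic h-deletion): /h/ occurs between vowels /a/ and /o/, so it deletes. /h/ occurs between vowels /i/ and /a/, so it deletes. /gegahorifixpihad/ → gegaorifixpiad.
Rule 3 (final a-epenthesis): the form ends in the consonant /d/, so [a] is inserted word-finally. /gegaorifixpiad/ → gegaorifixpiada.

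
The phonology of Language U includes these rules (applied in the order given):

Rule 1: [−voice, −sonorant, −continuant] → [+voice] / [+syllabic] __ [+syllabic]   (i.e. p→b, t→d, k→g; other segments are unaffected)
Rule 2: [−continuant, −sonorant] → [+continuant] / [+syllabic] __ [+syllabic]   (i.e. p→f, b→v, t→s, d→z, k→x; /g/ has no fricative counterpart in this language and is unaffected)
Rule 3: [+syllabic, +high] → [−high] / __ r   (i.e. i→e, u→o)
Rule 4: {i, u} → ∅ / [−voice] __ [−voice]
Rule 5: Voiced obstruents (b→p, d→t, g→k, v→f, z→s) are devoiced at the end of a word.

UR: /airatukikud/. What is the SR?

Rule 1 (intervocalic voicing): /t/ is a voiceless stop between vowels /a/ and /u/, so it voices to [d]. /k/ is a voiceless stop between vowels /u/ and /i/, so it voices to [g]. /k/ is a voiceless stop between vowels /i/ and /u/, so it voices to [g]. /airatukikud/ → airadugigud.
Rule 2 (intervocalic spirantization): /d/ is a stop between vowels /a/ and /u/, so it spirantizes to the fricative [z]. /airadugigud/ → airazugigud.
Rule 3 (pre-rhotic lowering): /i/ is a high vowel immediately before /r/, so it lowers to [e]. /airazugigud/ → aerazugigud.
Rule 4 (high vowel syncope): no segment meets the environment; /aerazugigud/ is unchanged.
Rule 5 (final devoicing): /d/ is a voiced obstruent in word-final position, so it devoices to [t]. /aerazugigud/ → aerazugigut.

aerazugigut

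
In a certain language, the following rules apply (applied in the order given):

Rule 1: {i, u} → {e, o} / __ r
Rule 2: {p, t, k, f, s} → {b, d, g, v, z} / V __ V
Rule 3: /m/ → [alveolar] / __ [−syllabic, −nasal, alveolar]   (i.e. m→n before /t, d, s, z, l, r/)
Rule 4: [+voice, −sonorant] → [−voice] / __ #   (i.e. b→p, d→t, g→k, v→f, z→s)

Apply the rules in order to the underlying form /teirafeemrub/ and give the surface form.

Rule 1 (pre-rhotic lowering): /i/ is a high vowel immediately before /r/, so it lowers to [e]. /teirafeemrub/ → teerafeemrub.
Rule 2 (intervocalic voicing): /f/ is a voiceless obstruent between vowels /a/ and /e/, so it voices to [v]. /teerafeemrub/ → teeraveemrub.
Rule 3 (nasal place assimilation): /m/ precedes the alveolar consonant /r/, so it assimilates in place to [n]. /teeraveemrub/ → teeraveenrub.
Rule 4 (final devoicing): /b/ is a voiced obstruent in word-final position, so it devoices to [p]. /teeraveenrub/ → teeraveenrup.

teeraveenrup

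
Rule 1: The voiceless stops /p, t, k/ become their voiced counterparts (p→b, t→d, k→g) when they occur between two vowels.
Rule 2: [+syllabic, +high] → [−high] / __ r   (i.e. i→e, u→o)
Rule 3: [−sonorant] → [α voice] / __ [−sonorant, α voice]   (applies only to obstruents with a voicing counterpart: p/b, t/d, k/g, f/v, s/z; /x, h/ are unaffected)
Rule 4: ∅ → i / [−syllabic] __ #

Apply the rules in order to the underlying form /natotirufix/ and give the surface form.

nadoderufixi

Rule 1 (intervocalic voicing): /t/ is a voiceless stop between vowels /a/ and /o/, so it voices to [d]. /t/ is a voiceless stop between vowels /o/ and /i/, so it voices to [d]. /natotirufix/ → nadodirufix.
Rule 2 (pre-rhotic lowering): /i/ is a high vowel immediately before /r/, so it lowers to [e]. /nadodirufix/ → nadoderufix.
Rule 3 (regressive voicing assimilation): no segment meets the environment; /nadoderufix/ is unchanged.
Rule 4 (final i-epenthesis): the form ends in the consonant /x/, so [i] is inserted word-finally. /nadoderufix/ → nadoderufixi.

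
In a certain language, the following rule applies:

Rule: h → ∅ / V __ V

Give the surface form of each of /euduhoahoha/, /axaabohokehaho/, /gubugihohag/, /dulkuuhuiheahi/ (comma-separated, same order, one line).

/euduhoahoha/: /h/ occurs between vowels /u/ and /o/, so it deletes. /h/ occurs between vowels /a/ and /o/, so it deletes. /h/ occurs between vowels /o/ and /a/, so it deletes. → [euduoaoa].
/axaabohokehaho/: /h/ occurs between vowels /o/ and /o/, so it deletes. /h/ occurs between vowels /e/ and /a/, so it deletes. /h/ occurs between vowels /a/ and /o/, so it deletes. → [axaabookeao].
/gubugihohag/: /h/ occurs between vowels /i/ and /o/, so it deletes. /h/ occurs between vowels /o/ and /a/, so it deletes. → [gubugioag].
/dulkuuhuiheahi/: /h/ occurs between vowels /u/ and /u/, so it deletes. /h/ occurs between vowels /i/ and /e/, so it deletes. /h/ occurs between vowels /a/ and /i/, so it deletes. → [dulkuuuieai].

euduoaoa, axaabookeao, gubugioag, dulkuuuieai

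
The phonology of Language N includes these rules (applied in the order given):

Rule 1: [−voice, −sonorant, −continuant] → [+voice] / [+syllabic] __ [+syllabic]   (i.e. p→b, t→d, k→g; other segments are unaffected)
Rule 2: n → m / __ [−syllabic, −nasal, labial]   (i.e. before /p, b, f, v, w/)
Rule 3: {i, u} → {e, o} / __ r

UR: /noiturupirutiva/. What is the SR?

Rule 1 (intervocalic voicing): /t/ is a voiceless stop between vowels /i/ and /u/, so it voices to [d]. /p/ is a voiceless stop between vowels /u/ and /i/, so it voices to [b]. /t/ is a voiceless stop between vowels /u/ and /i/, so it voices to [d]. /noiturupirutiva/ → noidurubirudiva.
Rule 2 (nasal place assimilation): no segment meets the environment; /noidurubirudiva/ is unchanged.
Rule 3 (pre-rhotic lowering): /u/ is a high vowel immediately before /r/, so it lowers to [o]. /i/ is a high vowel immediately before /r/, so it lowers to [e]. /noidurubirudiva/ → noidoruberudiva.

noidoruberudiva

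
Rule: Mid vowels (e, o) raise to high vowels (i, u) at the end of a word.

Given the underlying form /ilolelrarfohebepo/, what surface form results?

ilolelrarfohebepu

/o/ is a mid vowel in word-final position, so it raises to [u].
Surface form: [ilolelrarfohebepu].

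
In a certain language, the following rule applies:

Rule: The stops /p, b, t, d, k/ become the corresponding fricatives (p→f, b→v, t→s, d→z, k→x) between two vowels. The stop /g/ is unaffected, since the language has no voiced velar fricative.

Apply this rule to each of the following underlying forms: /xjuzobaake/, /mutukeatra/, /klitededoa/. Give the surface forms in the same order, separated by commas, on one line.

/xjuzobaake/: /b/ is a stop between vowels /o/ and /a/, so it spirantizes to the fricative [v]. /k/ is a stop between vowels /a/ and /e/, so it spirantizes to the fricative [x]. → [xjuzovaaxe].
/mutukeatra/: /t/ is a stop between vowels /u/ and /u/, so it spirantizes to the fricative [s]. /k/ is a stop between vowels /u/ and /e/, so it spirantizes to the fricative [x]. → [musuxeatra].
/klitededoa/: /t/ is a stop between vowels /i/ and /e/, so it spirantizes to the fricative [s]. /d/ is a stop between vowels /e/ and /e/, so it spirantizes to the fricative [z]. /d/ is a stop between vowels /e/ and /o/, so it spirantizes to the fricative [z]. → [klisezezoa].

xjuzovaaxe, musuxeatra, klisezezoa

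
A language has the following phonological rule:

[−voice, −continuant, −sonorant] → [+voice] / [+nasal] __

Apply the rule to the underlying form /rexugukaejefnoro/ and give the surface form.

No segment of /rexugukaejefnoro/ meets the structural description of the rule, so the form surfaces unchanged.

rexugukaejefnoro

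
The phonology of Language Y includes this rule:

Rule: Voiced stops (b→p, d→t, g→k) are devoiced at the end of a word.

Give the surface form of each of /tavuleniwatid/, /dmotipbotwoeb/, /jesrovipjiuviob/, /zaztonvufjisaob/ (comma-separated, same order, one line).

tavuleniwatit, dmotipbotwoep, jesrovipjiuviop, zaztonvufjisaop

/tavuleniwatid/: /d/ is a voiced stop in word-final position, so it devoices to [t]. → [tavuleniwatit].
/dmotipbotwoeb/: /b/ is a voiced stop in word-final position, so it devoices to [p]. → [dmotipbotwoep].
/jesrovipjiuviob/: /b/ is a voiced stop in word-final position, so it devoices to [p]. → [jesrovipjiuviop].
/zaztonvufjisaob/: /b/ is a voiced stop in word-final position, so it devoices to [p]. → [zaztonvufjisaop].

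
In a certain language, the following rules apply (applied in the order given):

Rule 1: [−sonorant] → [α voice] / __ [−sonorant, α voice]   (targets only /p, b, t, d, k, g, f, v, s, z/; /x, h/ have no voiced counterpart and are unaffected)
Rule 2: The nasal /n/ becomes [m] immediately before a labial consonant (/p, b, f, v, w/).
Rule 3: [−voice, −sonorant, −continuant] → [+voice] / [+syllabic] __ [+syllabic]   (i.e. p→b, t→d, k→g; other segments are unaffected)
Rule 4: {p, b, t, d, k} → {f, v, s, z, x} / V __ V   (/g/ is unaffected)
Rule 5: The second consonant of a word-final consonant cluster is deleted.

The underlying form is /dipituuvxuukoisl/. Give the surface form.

Rule 1 (regressive voicing assimilation): /v/ precedes the voiceless obstruent /x/, so it devoices to [f] by assimilation. /dipituuvxuukoisl/ → dipituufxuukoisl.
Rule 2 (nasal place assimilation): no segment meets the environment; /dipituufxuukoisl/ is unchanged.
Rule 3 (intervocalic voicing): /p/ is a voiceless stop between vowels /i/ and /i/, so it voices to [b]. /t/ is a voiceless stop between vowels /i/ and /u/, so it voices to [d]. /k/ is a voiceless stop between vowels /u/ and /o/, so it voices to [g]. /dipituufxuukoisl/ → dibiduufxuugoisl.
Rule 4 (intervocalic spirantization): /b/ is a stop between vowels /i/ and /i/, so it spirantizes to the fricative [v]. /d/ is a stop between vowels /i/ and /u/, so it spirantizes to the fricative [z]. /dibiduufxuugoisl/ → divizuufxuugoisl.
Rule 5 (final cluster simplification): /l/ is the second consonant of a word-final cluster /sl/, so it deletes. /divizuufxuugoisl/ → divizuufxuugois.

divizuufxuugois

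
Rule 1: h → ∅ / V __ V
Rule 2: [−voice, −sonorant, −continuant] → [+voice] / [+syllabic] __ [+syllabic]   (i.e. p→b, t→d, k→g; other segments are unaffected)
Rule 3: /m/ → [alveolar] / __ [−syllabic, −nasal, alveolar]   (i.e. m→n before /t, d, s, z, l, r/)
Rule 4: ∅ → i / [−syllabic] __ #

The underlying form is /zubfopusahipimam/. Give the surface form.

zubfobusaibimami

Rule 1 (intervocalic h-deletion): /h/ occurs between vowels /a/ and /i/, so it deletes. /zubfopusahipimam/ → zubfopusaipimam.
Rule 2 (intervocalic voicing): /p/ is a voiceless stop between vowels /o/ and /u/, so it voices to [b]. /p/ is a voiceless stop between vowels /i/ and /i/, so it voices to [b]. /zubfopusaipimam/ → zubfobusaibimam.
Rule 3 (nasal place assimilation): no segment meets the environment; /zubfobusaibimam/ is unchanged.
Rule 4 (final i-epenthesis): the form ends in the consonant /m/, so [i] is inserted word-finally. /zubfobusaibimam/ → zubfobusaibimami.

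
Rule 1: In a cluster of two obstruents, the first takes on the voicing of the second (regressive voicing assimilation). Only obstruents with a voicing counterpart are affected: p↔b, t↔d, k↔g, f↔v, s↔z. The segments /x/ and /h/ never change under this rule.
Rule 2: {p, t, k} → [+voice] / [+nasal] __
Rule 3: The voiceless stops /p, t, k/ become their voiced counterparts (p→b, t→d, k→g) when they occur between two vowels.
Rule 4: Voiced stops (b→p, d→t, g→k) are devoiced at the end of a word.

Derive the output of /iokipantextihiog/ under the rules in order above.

iogibandextihiok

Rule 1 (regressive voicing assimilation): no segment meets the environment; /iokipantextihiog/ is unchanged.
Rule 2 (post-nasal voicing): /t/ is a voiceless stop immediately after the nasal /n/, so it voices to [d]. /iokipantextihiog/ → iokipandextihiog.
Rule 3 (intervocalic voicing): /k/ is a voiceless stop between vowels /o/ and /i/, so it voices to [g]. /p/ is a voiceless stop between vowels /i/ and /a/, so it voices to [b]. /iokipandextihiog/ → iogibandextihiog.
Rule 4 (final devoicing): /g/ is a voiced stop in word-final position, so it devoices to [k]. /iogibandextihiog/ → iogibandextihiok.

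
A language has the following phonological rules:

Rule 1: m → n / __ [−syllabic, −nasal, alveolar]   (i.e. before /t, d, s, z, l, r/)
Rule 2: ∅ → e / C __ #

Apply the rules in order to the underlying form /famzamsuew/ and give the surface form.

fanzansuewe

Rule 1 (nasal place assimilation): /m/ precedes the alveolar consonant /z/, so it assimilates in place to [n]. /m/ precedes the alveolar consonant /s/, so it assimilates in place to [n]. /famzamsuew/ → fanzansuew.
Rule 2 (final e-epenthesis): the form ends in the consonant /w/, so [e] is inserted word-finally. /fanzansuew/ → fanzansuewe.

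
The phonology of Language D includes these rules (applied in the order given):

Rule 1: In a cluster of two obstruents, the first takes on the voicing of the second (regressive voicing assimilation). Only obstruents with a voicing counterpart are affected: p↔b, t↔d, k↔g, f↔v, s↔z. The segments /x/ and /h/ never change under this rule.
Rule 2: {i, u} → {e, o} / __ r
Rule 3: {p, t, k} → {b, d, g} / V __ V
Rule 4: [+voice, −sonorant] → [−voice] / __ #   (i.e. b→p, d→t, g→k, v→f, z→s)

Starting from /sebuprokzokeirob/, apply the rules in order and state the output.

sebuprogzogeerop

Rule 1 (regressive voicing assimilation): /k/ precedes the voiced obstruent /z/, so it voices to [g] by assimilation. /sebuprokzokeirob/ → sebuprogzokeirob.
Rule 2 (pre-rhotic lowering): /i/ is a high vowel immediately before /r/, so it lowers to [e]. /sebuprogzokeirob/ → sebuprogzokeerob.
Rule 3 (intervocalic voicing): /k/ is a voiceless stop between vowels /o/ and /e/, so it voices to [g]. /sebuprogzokeerob/ → sebuprogzogeerob.
Rule 4 (final devoicing): /b/ is a voiced obstruent in word-final position, so it devoices to [p]. /sebuprogzogeerob/ → sebuprogzogeerop.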